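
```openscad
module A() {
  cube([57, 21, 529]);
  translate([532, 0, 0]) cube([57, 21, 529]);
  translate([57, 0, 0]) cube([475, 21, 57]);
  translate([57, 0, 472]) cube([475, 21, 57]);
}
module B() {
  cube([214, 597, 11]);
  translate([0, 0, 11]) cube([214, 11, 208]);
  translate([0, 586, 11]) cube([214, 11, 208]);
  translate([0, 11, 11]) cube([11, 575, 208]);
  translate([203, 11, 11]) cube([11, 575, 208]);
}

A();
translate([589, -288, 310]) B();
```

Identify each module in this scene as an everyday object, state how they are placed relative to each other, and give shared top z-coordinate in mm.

Both tops at z = 529 mm.

A is a picture frame. B is an open box. The open box is beside the picture frame with their tops flush at z = 529. The shared top z-coordinate is 529 mm.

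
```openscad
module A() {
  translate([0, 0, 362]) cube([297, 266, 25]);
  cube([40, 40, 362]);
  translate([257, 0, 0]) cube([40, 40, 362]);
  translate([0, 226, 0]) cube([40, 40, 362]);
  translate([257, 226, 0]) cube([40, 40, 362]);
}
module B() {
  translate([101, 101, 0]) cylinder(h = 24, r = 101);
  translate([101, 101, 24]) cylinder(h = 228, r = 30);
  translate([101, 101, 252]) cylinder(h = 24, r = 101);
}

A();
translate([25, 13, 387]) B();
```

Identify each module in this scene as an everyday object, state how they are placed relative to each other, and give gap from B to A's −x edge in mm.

The spool's min-x is at 25; the stool's min-x is 0; gap = 25 mm.

A is a stool. B is a spool. The spool is on top of the stool. The gap from the spool to the stool's −x edge is 25 mm.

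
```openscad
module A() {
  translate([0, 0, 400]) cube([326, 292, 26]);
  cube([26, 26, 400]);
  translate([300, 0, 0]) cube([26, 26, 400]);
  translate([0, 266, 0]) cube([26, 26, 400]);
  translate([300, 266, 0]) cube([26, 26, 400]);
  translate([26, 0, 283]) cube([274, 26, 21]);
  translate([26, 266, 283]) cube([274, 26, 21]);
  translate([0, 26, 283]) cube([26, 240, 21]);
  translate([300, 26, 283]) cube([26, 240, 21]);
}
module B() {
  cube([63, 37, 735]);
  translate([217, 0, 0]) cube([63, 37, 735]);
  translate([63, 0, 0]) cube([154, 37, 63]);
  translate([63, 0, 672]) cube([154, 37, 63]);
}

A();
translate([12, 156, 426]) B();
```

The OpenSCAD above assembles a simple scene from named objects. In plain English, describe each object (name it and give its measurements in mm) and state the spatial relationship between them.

A is a simple wooden stool: a rectangular seat 326 mm (x) by 292 mm (y), 26 mm thick, top face at z = 426 mm, on four square legs, each 26×26 mm in cross-section. The legs rest on z = 0, each flush with a corner of the seat. Four stretchers, 26 mm wide and 21 mm tall, connect adjacent legs with their undersides at z = 283 mm, each running between the inner faces of the legs it joins and aligned with the legs' outer faces on the other axis.

B is a picture frame with a 154×609 mm rectangular opening (x by z) and a uniform 63 mm border on every side. Frame depth is 37 mm along y. It is built from two vertical stiles running the full outside height and two horizontal rails spanning the gap between the stiles.

The picture frame is on top of the stool.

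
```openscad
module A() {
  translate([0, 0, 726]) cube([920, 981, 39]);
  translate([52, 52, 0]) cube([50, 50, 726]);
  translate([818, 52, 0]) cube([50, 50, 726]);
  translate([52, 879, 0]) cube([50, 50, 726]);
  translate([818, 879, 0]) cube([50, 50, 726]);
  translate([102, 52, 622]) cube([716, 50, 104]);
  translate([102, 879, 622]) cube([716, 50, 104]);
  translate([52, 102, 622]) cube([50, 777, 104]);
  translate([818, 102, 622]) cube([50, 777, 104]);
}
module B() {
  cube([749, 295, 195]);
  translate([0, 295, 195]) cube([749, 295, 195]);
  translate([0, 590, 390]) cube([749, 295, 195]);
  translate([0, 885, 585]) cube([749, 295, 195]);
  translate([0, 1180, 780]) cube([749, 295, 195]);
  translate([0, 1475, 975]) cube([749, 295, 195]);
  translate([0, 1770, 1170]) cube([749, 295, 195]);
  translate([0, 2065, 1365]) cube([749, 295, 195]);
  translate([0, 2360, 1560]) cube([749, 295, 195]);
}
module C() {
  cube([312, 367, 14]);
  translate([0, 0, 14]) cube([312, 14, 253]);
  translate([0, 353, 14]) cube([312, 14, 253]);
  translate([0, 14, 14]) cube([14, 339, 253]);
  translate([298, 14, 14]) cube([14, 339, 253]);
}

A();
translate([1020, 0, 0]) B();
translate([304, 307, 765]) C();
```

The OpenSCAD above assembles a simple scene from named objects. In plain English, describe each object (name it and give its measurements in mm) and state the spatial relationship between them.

A is a table with a 920×981 mm rectangular top, 39 mm thick, top surface at z = 765 mm, supported by four 50×50 mm square legs, each inset 52 mm from the nearest pair of top edges, running from the floor. Four apron rails, 50 mm thick and 104 mm tall, run between adjacent legs with their top edges flush with the underside of the top and their outer faces flush with the legs' outer faces.

B is a run of 9 identical solid stair steps. Each tread is 749×295 mm and each step block is 195 mm high. Step 1 rests on the floor; step k is offset from step 1 by (k−1)×295 mm in y and (k−1)×195 mm in z.

C is an open storage box with external size 312×367×267 mm and wall thickness 14 mm (the base is also 14 mm thick). The base covers the whole footprint; the four walls stand on the base, with the y-facing walls full-width and the x-facing walls fitting between their inner faces.

The staircase is on the floor beside the table on its +x side. The open box is on top of the table, centred.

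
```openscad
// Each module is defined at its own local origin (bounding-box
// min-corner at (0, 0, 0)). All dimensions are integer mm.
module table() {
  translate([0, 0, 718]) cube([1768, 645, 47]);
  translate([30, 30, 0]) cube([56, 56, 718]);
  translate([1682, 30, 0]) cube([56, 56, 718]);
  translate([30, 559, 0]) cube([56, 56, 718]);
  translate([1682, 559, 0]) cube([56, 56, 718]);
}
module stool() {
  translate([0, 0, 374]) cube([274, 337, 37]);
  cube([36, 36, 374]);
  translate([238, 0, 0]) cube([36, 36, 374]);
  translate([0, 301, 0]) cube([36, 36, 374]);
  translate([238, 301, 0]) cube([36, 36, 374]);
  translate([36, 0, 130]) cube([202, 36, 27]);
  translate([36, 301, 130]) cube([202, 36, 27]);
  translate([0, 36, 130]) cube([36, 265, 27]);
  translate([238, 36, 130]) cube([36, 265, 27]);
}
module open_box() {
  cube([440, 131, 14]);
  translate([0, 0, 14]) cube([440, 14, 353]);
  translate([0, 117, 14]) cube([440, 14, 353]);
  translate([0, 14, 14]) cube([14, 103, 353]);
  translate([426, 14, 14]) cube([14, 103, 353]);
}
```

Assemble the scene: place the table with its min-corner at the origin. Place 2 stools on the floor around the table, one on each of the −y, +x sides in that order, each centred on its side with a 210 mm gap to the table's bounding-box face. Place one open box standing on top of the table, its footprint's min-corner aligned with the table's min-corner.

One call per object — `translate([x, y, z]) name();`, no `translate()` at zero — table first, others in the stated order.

table();
translate([747, -547, 0]) stool();
translate([1978, 154, 0]) stool();
translate([0, 0, 765]) open_box();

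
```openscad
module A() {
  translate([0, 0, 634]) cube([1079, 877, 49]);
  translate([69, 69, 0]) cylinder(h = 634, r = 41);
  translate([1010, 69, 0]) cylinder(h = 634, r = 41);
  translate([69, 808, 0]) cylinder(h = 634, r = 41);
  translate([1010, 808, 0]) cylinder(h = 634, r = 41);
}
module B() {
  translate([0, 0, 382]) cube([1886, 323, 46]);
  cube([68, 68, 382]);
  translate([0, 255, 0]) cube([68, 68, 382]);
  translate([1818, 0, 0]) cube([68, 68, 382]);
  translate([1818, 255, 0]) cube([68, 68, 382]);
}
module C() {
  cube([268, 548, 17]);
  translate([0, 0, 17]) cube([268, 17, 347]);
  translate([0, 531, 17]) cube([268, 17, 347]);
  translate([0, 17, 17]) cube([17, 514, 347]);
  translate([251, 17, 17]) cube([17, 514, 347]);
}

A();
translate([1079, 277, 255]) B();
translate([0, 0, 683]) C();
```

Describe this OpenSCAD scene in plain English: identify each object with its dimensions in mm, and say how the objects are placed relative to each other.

A is a rectangular dining table. The top is 1079×877×49 mm with its upper surface at z = 683 mm. It stands on four round legs of 82 mm diameter, each leg's bounding box inset 28 mm from the nearest pair of top edges, running from the floor to the underside of the top.

B is a long wooden bench with a 1886 mm (x) × 323 mm (y) seat, 46 mm thick, its top surface 428 mm above the floor. Four 68 mm square legs at the seat corners, flush with the edges, run from z = 0 to the seat underside.

C is an open storage box with external size 268×548×364 mm and wall thickness 17 mm (the base is also 17 mm thick). The base covers the whole footprint; the four walls stand on the base, with the y-facing walls full-width and the x-facing walls fitting between their inner faces.

The bench is beside the table with their tops flush at z = 683. The open box is on top of the table.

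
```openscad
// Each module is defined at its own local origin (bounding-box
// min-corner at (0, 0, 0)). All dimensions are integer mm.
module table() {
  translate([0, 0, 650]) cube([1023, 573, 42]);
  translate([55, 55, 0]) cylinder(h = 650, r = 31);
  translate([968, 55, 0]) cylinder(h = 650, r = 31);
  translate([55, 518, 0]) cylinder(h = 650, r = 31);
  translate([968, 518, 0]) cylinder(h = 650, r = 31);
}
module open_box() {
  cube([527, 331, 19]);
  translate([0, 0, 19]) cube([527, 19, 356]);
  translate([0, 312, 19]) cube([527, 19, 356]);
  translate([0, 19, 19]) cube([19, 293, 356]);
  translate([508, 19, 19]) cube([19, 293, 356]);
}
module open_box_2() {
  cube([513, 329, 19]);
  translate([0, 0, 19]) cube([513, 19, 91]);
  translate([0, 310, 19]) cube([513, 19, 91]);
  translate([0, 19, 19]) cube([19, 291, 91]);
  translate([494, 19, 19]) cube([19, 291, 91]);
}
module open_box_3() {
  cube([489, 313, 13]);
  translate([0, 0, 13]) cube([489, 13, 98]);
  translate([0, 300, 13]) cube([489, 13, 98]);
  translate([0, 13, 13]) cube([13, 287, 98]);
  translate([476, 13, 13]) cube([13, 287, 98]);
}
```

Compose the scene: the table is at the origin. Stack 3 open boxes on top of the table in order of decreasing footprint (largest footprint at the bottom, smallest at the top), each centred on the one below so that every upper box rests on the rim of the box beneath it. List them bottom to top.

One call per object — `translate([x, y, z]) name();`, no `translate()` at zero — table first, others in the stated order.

table();
translate([248, 121, 692]) open_box();
translate([255, 122, 1067]) open_box_2();
translate([267, 130, 1177]) open_box_3();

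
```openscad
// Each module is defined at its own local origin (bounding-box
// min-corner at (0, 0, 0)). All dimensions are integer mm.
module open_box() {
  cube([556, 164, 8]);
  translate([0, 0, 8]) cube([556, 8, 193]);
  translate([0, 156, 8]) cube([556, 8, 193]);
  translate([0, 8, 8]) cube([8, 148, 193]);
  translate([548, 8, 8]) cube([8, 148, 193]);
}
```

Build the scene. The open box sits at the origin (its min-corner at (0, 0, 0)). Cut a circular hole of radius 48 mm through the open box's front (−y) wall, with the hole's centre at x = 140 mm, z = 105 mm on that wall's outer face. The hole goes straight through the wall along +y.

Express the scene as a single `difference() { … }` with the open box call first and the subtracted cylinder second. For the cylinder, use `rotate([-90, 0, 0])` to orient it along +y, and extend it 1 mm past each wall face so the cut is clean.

difference() {
  open_box();
  translate([140, -1, 105]) rotate([-90, 0, 0]) cylinder(h = 10, r = 48);
}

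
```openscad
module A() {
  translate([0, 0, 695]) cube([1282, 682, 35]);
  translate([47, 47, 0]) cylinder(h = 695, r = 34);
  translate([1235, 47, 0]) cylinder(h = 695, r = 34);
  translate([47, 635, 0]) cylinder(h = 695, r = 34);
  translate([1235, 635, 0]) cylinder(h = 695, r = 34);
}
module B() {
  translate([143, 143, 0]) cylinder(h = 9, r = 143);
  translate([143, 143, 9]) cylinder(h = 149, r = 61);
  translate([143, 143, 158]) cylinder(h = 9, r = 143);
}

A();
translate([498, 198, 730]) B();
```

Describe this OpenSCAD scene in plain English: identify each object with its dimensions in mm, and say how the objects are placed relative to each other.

A is a table with a 1282×682 mm rectangular top, 35 mm thick, top surface at z = 730 mm, supported by four round legs of 68 mm diameter, each leg's bounding box inset 13 mm from the nearest pair of top edges, running from the floor.

B is a spool: two coaxial disc flanges of radius 143 mm and thickness 9 mm, joined by a core cylinder of radius 61 mm and height 149 mm. The lower flange rests on z = 0 and the three cylinders share a vertical axis.

The spool is on top of the table, centred.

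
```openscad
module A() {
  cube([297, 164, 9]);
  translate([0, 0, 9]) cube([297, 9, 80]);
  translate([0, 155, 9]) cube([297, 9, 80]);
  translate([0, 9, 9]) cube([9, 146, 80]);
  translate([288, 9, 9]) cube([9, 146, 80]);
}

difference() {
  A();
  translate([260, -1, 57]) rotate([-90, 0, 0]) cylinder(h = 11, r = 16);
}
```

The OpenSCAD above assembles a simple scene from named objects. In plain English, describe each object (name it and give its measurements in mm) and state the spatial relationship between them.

A is an open-topped rectangular box: outside dimensions 297×164×89 mm, with a uniform wall and base thickness of 9 mm. The base is a full 297×164 slab on the floor; four walls sit on top of the base. The front and back walls (the −y and +y sides) span the full width; the two side walls fit between them.

The open box has a circular hole of radius 16 mm through its front wall, centred at (x = 260, z = 57).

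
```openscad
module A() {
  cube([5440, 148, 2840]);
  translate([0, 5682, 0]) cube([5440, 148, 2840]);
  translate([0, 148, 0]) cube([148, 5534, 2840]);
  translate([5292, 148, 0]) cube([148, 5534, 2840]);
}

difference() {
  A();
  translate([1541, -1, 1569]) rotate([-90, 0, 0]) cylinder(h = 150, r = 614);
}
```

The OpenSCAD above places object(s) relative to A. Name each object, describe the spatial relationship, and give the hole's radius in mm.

The subtracted cylinder has r = 614 mm.

A is a house frame. The house frame has a circular hole through its front wall. The hole's radius is 614 mm.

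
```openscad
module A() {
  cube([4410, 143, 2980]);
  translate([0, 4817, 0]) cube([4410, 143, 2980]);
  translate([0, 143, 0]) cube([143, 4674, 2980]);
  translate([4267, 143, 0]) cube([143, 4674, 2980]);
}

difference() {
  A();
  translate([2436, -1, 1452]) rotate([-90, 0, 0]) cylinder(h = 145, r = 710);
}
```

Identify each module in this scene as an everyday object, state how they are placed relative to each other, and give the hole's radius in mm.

The subtracted cylinder has r = 710 mm.

A is a house frame. The house frame has a circular hole through its front wall. The hole's radius is 710 mm.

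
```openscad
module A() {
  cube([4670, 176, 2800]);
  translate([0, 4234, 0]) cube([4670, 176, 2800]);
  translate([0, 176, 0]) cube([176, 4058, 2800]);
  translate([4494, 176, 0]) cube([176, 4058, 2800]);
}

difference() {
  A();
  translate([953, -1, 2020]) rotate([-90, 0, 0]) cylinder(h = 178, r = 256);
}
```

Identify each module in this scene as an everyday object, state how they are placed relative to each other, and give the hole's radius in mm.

The subtracted cylinder has r = 256 mm.

A is a house frame. The house frame has a circular hole through its front wall. The hole's radius is 256 mm.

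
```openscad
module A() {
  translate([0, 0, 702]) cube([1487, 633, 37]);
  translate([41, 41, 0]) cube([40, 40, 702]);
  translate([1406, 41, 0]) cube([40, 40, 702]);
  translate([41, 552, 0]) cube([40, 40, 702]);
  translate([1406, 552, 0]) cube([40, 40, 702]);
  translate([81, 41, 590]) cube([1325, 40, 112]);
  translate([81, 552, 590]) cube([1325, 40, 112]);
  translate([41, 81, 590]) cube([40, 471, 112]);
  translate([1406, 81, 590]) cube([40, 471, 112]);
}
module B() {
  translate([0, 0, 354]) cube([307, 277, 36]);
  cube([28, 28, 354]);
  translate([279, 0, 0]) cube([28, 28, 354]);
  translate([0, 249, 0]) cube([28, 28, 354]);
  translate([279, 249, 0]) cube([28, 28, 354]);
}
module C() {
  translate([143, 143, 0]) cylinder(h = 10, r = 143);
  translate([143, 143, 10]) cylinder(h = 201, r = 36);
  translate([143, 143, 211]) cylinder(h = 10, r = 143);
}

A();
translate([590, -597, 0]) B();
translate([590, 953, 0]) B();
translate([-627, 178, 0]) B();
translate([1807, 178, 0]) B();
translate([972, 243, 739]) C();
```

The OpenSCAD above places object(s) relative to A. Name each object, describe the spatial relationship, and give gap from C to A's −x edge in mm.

A is a table. B is a stool. C is a spool. Four stools sit around the table at the −y, +y, −x, +x sides. The spool is on top of the table. The gap from the spool to the table's −x edge is 972 mm.

The spool's min-x is at 972; the table's min-x is 0; gap = 972 mm.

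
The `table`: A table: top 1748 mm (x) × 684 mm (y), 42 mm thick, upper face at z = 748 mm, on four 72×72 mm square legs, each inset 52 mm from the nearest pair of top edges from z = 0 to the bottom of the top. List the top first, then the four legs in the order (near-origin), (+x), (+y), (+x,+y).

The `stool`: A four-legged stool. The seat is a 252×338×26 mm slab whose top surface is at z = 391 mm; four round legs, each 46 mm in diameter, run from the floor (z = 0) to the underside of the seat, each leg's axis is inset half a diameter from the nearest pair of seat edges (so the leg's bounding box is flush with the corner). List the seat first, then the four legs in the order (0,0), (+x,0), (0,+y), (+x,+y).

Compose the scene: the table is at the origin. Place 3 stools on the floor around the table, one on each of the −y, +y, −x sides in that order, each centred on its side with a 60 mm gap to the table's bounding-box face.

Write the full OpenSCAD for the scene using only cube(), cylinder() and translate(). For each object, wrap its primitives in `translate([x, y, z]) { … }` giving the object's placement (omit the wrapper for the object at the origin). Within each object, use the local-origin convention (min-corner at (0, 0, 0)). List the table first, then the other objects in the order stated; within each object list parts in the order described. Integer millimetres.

translate([0, 0, 706]) cube([1748, 684, 42]);
translate([52, 52, 0]) cube([72, 72, 706]);
translate([1624, 52, 0]) cube([72, 72, 706]);
translate([52, 560, 0]) cube([72, 72, 706]);
translate([1624, 560, 0]) cube([72, 72, 706]);
translate([748, -398, 0]) {
  translate([0, 0, 365]) cube([252, 338, 26]);
  translate([23, 23, 0]) cylinder(h = 365, r = 23);
  translate([229, 23, 0]) cylinder(h = 365, r = 23);
  translate([23, 315, 0]) cylinder(h = 365, r = 23);
  translate([229, 315, 0]) cylinder(h = 365, r = 23);
}
translate([748, 744, 0]) {
  translate([0, 0, 365]) cube([252, 338, 26]);
  translate([23, 23, 0]) cylinder(h = 365, r = 23);
  translate([229, 23, 0]) cylinder(h = 365, r = 23);
  translate([23, 315, 0]) cylinder(h = 365, r = 23);
  translate([229, 315, 0]) cylinder(h = 365, r = 23);
}
translate([-312, 173, 0]) {
  translate([0, 0, 365]) cube([252, 338, 26]);
  translate([23, 23, 0]) cylinder(h = 365, r = 23);
  translate([229, 23, 0]) cylinder(h = 365, r = 23);
  translate([23, 315, 0]) cylinder(h = 365, r = 23);
  translate([229, 315, 0]) cylinder(h = 365, r = 23);
}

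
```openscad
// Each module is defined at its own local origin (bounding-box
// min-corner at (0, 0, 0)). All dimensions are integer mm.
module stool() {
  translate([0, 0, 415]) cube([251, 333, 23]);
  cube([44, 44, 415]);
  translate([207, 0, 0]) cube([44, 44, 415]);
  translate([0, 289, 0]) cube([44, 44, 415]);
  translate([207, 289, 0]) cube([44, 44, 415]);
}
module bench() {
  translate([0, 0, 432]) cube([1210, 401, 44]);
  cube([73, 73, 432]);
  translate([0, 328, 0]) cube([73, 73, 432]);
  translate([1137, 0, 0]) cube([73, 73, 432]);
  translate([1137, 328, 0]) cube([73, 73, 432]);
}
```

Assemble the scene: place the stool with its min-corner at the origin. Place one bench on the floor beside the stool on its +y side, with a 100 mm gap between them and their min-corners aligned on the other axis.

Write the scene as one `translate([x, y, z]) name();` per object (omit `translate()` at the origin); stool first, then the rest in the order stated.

stool();
translate([0, 433, 0]) bench();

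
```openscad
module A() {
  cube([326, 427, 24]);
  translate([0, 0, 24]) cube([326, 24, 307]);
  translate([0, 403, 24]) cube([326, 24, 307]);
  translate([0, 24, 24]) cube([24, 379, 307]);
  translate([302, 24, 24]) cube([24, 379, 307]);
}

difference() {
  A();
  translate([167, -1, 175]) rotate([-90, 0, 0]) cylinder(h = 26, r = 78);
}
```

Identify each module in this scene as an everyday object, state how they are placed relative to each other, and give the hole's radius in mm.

The subtracted cylinder has r = 78 mm.

A is an open box. The open box has a circular hole through its front wall. The hole's radius is 78 mm.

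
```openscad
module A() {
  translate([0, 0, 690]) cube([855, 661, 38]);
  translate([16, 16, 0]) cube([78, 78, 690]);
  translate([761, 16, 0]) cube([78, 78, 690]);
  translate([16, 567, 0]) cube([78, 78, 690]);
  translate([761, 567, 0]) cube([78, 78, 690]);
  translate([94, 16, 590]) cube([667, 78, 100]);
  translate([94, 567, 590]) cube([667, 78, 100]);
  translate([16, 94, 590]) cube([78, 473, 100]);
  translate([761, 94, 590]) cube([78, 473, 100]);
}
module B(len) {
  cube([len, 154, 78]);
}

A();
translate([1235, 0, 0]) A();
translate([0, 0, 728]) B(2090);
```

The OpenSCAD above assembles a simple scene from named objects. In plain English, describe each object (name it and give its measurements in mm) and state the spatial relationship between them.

A is a rectangular dining table. The top is 855×661×38 mm with its upper surface at z = 728 mm. It stands on four 78×78 mm square legs, each inset 16 mm from the nearest pair of top edges, running from the floor to the underside of the top. Four apron rails, 78 mm thick and 100 mm tall, run between adjacent legs with their top edges flush with the underside of the top and their outer faces flush with the legs' outer faces.

B is a rectangular beam 2090 mm long (x), 154 mm deep (y), 78 mm thick (z).

The beam spans the tops of two tables placed 380 mm apart, resting at z = 728 mm.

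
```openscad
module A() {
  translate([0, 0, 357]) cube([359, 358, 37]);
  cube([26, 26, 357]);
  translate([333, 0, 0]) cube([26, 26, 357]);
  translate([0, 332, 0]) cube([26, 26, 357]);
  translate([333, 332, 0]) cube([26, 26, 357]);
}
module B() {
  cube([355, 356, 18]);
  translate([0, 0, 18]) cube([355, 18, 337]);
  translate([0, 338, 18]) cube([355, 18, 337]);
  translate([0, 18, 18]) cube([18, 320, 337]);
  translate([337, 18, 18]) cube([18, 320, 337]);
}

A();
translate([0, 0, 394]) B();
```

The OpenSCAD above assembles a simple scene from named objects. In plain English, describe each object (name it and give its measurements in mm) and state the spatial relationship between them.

A is a four-legged stool. The seat is 359×358 mm, 37 mm thick, top at z = 394 mm. It stands on four square legs, each 26×26 mm in cross-section, from z = 0 to the seat underside, each flush with a corner of the seat.

B is an open-topped rectangular box: outside dimensions 355×356×355 mm, with a uniform wall and base thickness of 18 mm. The base is a full 355×356 slab on the floor; four walls sit on top of the base. The front and back walls (the −y and +y sides) span the full width; the two side walls fit between them.

The open box is on top of the stool.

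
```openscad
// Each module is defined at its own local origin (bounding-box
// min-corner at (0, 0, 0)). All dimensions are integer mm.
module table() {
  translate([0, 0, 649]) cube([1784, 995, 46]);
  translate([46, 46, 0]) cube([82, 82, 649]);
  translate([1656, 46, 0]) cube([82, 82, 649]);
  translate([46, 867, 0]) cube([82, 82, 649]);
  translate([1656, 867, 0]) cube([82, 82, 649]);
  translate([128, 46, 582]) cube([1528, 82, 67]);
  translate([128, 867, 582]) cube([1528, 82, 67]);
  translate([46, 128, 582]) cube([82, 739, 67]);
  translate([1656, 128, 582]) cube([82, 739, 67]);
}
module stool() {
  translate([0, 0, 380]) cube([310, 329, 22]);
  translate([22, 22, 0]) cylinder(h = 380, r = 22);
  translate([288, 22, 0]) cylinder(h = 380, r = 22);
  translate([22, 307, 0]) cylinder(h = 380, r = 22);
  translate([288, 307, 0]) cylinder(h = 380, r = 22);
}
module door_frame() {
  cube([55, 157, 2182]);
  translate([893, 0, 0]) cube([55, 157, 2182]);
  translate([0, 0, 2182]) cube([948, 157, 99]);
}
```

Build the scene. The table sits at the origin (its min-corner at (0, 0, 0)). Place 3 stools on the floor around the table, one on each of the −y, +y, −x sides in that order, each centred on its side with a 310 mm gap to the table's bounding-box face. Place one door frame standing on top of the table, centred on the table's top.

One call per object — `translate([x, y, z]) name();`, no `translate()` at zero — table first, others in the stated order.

table();
translate([737, -639, 0]) stool();
translate([737, 1305, 0]) stool();
translate([-620, 333, 0]) stool();
translate([418, 419, 695]) door_frame();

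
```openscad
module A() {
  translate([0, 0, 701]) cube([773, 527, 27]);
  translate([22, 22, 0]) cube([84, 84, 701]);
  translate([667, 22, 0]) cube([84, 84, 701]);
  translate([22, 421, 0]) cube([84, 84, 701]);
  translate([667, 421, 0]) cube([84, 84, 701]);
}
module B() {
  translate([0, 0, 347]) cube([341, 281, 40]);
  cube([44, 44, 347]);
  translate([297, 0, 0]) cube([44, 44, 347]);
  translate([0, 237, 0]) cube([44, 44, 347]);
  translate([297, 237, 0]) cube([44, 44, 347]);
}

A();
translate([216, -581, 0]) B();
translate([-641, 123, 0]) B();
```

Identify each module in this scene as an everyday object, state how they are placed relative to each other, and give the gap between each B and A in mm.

A is a table. B is a stool. Two stools sit around the table at the −y, −x sides. The gap between each stool and the table is 300 mm.

Each stool's nearest face is 300 mm from the table's bounding box.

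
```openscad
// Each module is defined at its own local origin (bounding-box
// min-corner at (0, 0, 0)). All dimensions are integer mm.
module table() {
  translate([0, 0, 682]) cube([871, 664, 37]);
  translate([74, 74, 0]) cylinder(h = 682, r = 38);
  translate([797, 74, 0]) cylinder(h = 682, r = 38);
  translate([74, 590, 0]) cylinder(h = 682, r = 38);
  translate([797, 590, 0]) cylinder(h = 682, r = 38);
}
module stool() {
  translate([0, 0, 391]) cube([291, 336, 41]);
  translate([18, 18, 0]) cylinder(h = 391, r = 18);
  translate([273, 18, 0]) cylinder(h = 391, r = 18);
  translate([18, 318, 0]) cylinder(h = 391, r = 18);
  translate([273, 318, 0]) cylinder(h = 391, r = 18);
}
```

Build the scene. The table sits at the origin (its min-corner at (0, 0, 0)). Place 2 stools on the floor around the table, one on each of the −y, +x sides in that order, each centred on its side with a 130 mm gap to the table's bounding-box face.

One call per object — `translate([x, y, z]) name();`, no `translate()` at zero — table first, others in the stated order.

table();
translate([290, -466, 0]) stool();
translate([1001, 164, 0]) stool();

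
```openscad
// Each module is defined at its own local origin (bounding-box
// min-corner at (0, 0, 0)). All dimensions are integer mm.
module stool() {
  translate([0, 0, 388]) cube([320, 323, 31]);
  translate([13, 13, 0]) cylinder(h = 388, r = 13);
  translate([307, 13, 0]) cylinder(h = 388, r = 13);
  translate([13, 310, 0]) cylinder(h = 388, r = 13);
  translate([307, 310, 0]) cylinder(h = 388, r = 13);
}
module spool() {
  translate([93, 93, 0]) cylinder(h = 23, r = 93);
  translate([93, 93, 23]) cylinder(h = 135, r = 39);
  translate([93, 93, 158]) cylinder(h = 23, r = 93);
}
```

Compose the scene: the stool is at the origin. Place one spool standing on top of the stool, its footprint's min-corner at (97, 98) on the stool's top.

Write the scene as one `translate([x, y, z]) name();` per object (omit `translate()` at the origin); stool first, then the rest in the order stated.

stool();
translate([97, 98, 419]) spool();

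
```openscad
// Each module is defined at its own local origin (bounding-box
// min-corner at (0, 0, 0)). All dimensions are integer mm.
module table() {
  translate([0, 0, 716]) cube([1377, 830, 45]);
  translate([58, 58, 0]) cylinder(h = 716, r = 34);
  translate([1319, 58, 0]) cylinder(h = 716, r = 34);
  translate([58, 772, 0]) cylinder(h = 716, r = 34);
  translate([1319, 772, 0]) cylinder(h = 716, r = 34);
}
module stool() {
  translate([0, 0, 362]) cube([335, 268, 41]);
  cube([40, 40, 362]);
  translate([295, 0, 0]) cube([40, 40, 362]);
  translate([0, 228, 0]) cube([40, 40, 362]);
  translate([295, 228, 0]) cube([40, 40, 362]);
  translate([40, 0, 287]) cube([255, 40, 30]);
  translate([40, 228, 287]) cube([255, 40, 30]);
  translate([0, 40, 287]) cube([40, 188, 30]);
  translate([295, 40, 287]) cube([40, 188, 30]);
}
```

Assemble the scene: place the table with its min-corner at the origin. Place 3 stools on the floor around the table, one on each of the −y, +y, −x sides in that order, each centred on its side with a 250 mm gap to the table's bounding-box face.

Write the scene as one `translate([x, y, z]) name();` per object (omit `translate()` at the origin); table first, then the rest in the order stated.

table();
translate([521, -518, 0]) stool();
translate([521, 1080, 0]) stool();
translate([-585, 281, 0]) stool();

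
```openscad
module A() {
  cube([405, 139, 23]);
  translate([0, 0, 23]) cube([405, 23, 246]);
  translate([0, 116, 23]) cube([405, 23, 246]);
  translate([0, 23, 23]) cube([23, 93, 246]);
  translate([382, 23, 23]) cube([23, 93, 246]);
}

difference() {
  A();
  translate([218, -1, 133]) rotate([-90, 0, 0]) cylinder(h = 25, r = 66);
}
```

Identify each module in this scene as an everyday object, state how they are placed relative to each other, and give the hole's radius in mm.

The subtracted cylinder has r = 66 mm.

A is an open box. The open box has a circular hole through its front wall. The hole's radius is 66 mm.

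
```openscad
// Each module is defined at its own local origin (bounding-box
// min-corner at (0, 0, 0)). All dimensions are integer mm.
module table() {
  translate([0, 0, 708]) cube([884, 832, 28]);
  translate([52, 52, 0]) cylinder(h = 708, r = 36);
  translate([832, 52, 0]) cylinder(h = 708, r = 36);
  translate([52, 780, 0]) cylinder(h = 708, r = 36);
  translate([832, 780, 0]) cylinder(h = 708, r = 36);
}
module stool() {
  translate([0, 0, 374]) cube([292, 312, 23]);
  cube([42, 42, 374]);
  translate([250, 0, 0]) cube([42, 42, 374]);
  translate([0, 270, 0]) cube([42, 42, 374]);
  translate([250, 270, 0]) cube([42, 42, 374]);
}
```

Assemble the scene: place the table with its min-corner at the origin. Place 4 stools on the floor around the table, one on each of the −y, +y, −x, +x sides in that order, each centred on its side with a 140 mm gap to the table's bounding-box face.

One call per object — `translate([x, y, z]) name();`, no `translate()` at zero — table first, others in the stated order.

table();
translate([296, -452, 0]) stool();
translate([296, 972, 0]) stool();
translate([-432, 260, 0]) stool();
translate([1024, 260, 0]) stool();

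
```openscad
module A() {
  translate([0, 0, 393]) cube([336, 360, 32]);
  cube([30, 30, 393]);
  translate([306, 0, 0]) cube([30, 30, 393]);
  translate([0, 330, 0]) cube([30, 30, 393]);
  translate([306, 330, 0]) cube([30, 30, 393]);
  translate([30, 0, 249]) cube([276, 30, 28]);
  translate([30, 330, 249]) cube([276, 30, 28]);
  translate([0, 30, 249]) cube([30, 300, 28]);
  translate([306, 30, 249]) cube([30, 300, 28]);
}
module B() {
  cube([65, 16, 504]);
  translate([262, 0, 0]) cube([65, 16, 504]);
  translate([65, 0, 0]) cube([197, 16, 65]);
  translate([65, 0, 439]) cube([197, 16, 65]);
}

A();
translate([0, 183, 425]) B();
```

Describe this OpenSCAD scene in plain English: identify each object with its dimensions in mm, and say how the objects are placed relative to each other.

A is a four-legged stool. The seat is 336×360 mm, 32 mm thick, top at z = 425 mm. It stands on four square legs, each 30×30 mm in cross-section, from z = 0 to the seat underside, each flush with a corner of the seat. Four stretchers, 30 mm wide and 28 mm tall, connect adjacent legs with their undersides at z = 249 mm, each running between the inner faces of the legs it joins and aligned with the legs' outer faces on the other axis.

B is a picture frame with a 197×374 mm rectangular opening (x by z) and a uniform 65 mm border on every side. Frame depth is 16 mm along y. It is built from two vertical stiles running the full outside height and two horizontal rails spanning the gap between the stiles.

The picture frame is on top of the stool.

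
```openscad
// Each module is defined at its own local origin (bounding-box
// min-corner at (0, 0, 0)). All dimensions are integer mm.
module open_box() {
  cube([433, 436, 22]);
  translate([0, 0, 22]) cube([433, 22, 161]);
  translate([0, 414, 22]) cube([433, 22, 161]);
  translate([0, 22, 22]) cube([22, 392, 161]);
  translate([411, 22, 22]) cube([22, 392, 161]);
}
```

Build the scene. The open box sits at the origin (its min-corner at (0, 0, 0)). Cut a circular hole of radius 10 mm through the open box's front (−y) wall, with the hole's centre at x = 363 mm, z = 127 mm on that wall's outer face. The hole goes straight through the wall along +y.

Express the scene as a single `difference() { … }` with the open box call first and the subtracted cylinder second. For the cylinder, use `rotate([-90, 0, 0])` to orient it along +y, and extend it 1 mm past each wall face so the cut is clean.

difference() {
  open_box();
  translate([363, -1, 127]) rotate([-90, 0, 0]) cylinder(h = 24, r = 10);
}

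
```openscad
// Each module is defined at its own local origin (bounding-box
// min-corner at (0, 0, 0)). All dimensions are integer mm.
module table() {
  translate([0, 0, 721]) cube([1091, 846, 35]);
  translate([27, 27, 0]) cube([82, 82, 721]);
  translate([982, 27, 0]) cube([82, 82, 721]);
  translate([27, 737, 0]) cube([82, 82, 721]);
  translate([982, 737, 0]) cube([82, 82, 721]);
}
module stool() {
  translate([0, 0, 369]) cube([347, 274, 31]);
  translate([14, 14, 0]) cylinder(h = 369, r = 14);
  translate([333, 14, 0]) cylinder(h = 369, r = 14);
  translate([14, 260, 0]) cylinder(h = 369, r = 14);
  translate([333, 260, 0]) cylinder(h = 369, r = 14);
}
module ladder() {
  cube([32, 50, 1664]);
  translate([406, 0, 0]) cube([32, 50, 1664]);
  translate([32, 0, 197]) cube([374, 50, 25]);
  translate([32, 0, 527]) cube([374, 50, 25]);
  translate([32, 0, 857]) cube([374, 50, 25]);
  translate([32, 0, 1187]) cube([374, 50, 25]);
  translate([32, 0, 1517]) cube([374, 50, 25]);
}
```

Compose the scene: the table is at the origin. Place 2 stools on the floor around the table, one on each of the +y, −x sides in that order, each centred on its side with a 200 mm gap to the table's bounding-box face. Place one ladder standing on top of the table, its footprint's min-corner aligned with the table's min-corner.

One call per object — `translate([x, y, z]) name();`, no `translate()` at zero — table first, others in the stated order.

table();
translate([372, 1046, 0]) stool();
translate([-547, 286, 0]) stool();
translate([0, 0, 756]) ladder();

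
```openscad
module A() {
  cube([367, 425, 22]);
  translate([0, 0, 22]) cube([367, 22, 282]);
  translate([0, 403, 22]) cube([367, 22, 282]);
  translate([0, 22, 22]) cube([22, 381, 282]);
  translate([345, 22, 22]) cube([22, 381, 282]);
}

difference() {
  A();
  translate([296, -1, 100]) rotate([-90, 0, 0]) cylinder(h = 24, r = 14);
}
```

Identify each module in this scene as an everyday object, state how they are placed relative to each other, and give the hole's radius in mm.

The subtracted cylinder has r = 14 mm.

A is an open box. The open box has a circular hole through its front wall. The hole's radius is 14 mm.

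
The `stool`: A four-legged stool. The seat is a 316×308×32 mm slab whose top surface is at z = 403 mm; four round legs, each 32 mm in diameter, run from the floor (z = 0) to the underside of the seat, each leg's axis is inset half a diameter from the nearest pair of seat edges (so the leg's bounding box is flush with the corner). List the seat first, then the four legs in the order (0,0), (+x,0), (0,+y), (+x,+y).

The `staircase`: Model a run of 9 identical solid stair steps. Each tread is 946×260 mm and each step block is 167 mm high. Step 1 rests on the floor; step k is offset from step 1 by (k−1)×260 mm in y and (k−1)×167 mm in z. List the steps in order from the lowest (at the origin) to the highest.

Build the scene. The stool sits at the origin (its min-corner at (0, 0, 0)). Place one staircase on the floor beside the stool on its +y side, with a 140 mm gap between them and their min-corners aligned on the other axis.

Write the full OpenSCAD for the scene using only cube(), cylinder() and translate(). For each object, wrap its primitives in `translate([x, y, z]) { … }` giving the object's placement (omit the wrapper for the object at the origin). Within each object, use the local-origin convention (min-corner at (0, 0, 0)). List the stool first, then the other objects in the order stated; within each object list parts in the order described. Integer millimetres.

translate([0, 0, 371]) cube([316, 308, 32]);
translate([16, 16, 0]) cylinder(h = 371, r = 16);
translate([300, 16, 0]) cylinder(h = 371, r = 16);
translate([16, 292, 0]) cylinder(h = 371, r = 16);
translate([300, 292, 0]) cylinder(h = 371, r = 16);
translate([0, 448, 0]) {
  cube([946, 260, 167]);
  translate([0, 260, 167]) cube([946, 260, 167]);
  translate([0, 520, 334]) cube([946, 260, 167]);
  translate([0, 780, 501]) cube([946, 260, 167]);
  translate([0, 1040, 668]) cube([946, 260, 167]);
  translate([0, 1300, 835]) cube([946, 260, 167]);
  translate([0, 1560, 1002]) cube([946, 260, 167]);
  translate([0, 1820, 1169]) cube([946, 260, 167]);
  translate([0, 2080, 1336]) cube([946, 260, 167]);
}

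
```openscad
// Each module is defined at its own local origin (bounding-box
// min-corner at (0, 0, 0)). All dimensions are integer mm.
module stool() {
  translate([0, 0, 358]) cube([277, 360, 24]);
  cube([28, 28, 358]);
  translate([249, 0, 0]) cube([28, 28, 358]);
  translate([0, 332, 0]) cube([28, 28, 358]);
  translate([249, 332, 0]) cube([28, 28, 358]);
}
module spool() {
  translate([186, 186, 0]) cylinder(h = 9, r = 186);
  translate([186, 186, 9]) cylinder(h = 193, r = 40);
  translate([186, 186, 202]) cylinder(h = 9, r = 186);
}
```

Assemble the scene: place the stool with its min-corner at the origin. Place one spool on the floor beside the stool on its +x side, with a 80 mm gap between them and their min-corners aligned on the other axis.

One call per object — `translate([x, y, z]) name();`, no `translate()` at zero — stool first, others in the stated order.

stool();
translate([357, 0, 0]) spool();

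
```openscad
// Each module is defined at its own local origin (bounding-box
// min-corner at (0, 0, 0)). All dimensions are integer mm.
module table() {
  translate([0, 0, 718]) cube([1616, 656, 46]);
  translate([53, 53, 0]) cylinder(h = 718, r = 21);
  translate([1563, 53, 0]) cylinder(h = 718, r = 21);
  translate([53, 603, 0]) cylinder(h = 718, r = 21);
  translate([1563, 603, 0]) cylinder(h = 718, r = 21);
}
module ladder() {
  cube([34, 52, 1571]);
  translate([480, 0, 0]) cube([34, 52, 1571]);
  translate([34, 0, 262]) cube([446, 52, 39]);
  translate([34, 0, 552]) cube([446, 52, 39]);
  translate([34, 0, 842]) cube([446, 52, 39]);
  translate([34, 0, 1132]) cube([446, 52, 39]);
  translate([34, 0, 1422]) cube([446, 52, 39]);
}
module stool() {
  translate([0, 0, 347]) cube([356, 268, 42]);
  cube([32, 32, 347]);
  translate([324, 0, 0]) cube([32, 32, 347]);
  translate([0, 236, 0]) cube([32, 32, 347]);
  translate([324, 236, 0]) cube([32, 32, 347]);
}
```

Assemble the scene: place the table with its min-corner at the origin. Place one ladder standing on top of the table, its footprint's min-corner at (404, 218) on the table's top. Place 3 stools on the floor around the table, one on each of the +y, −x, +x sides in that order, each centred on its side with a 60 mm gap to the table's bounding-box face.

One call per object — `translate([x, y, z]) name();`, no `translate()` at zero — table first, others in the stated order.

table();
translate([404, 218, 764]) ladder();
translate([630, 716, 0]) stool();
translate([-416, 194, 0]) stool();
translate([1676, 194, 0]) stool();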